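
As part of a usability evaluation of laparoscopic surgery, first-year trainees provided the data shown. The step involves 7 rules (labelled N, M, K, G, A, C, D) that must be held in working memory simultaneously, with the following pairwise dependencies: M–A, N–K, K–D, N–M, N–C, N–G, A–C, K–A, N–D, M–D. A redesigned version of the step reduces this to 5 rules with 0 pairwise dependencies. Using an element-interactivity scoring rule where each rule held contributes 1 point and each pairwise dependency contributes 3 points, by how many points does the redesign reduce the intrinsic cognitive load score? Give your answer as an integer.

32

Original: 7 × 1 + 10 × 3 = 7 + 30 = 37.
Redesigned: 5 × 1 + 0 × 3 = 5 + 0 = 5.
Reduction = 37 − 5 = 32.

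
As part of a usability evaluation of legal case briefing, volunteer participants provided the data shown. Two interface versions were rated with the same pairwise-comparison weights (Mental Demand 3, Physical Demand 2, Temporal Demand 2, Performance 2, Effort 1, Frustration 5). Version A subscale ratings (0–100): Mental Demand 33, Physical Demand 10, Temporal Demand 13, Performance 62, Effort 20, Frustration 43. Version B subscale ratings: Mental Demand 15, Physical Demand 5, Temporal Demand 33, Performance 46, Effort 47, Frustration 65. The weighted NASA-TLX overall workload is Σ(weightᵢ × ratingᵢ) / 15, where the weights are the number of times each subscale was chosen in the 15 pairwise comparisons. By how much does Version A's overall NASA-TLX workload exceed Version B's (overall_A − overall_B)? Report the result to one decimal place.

-5.4

Version A weighted sum = 3·33 + 2·10 + 2·13 + 2·62 + 1·20 + 5·43 = 99 + 20 + 26 + 124 + 20 + 215 = 504; overall_A = 504/15 = 33.6000.
Version B weighted sum = 3·15 + 2·5 + 2·33 + 2·46 + 1·47 + 5·65 = 45 + 10 + 66 + 92 + 47 + 325 = 585; overall_B = 585/15 = 39.0000.
Difference = 33.6000 − 39.0000 = -5.4000 ≈ -5.4.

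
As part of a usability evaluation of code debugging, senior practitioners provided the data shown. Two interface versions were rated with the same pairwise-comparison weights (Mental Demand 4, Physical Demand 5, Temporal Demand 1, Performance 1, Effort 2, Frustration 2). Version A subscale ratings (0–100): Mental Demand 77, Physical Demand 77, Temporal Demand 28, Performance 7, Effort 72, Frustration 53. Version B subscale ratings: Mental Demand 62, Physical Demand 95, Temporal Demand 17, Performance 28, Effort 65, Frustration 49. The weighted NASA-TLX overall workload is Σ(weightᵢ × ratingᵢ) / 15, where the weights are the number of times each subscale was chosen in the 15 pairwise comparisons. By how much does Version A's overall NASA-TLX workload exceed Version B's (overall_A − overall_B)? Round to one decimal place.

Version A weighted sum = 4·77 + 5·77 + 1·28 + 1·7 + 2·72 + 2·53 = 308 + 385 + 28 + 7 + 144 + 106 = 978; overall_A = 978/15 = 65.2000.
Version B weighted sum = 4·62 + 5·95 + 1·17 + 1·28 + 2·65 + 2·49 = 248 + 475 + 17 + 28 + 130 + 98 = 996; overall_B = 996/15 = 66.4000.
Difference = 65.2000 − 66.4000 = -1.2000 ≈ -1.2.

-1.2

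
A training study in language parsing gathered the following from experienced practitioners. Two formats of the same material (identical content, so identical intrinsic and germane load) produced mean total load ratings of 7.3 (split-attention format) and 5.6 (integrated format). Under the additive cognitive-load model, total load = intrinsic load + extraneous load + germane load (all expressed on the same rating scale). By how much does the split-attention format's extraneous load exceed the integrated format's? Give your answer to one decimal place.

1.7

Intrinsic and germane load are equal across formats, so the difference in total load equals the difference in extraneous load.
Extraneous-load difference = 7.3 − 5.6 = 1.7.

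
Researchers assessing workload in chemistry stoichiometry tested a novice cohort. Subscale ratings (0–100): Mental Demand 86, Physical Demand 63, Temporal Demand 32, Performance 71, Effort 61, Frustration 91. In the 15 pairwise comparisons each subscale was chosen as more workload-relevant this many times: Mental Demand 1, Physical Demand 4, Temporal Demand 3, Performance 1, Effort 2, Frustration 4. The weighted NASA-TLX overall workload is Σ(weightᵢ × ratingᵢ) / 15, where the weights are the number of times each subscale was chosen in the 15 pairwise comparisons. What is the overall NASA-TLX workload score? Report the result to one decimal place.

The tallies are the weights (they sum to 15).
Weighted sum = 1·86 + 4·63 + 3·32 + 1·71 + 2·61 + 4·91
            = 86 + 252 + 96 + 71 + 122 + 364 = 991.
Overall workload = 991 / 15 = 66.0667 ≈ 66.1.

66.1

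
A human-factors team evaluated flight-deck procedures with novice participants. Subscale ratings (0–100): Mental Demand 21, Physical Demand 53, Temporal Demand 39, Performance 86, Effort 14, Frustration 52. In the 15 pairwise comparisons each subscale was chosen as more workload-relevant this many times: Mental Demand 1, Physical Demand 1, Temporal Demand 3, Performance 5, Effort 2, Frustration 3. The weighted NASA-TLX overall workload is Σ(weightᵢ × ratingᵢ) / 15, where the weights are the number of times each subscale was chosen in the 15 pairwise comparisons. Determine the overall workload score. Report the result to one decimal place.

The tallies are the weights (they sum to 15).
Weighted sum = 1·21 + 1·53 + 3·39 + 5·86 + 2·14 + 3·52
            = 21 + 53 + 117 + 430 + 28 + 156 = 805.
Overall workload = 805 / 15 = 53.6667 ≈ 53.7.

53.7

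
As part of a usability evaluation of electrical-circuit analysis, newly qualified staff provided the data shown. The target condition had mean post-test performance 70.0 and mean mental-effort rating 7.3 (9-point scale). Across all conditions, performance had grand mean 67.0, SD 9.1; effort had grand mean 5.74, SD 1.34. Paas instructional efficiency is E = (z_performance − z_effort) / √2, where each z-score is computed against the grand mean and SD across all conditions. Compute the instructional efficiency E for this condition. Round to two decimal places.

-0.59

z_performance = (70.0 − 67.0) / 9.1 = 3.0000 / 9.1 = 0.3297.
z_effort = (7.3 − 5.74) / 1.34 = 1.5600 / 1.34 = 1.1642.
z_P − z_E = 0.3297 − 1.1642 = -0.8345.
E = -0.8345 / √2 = -0.8345 / 1.41421 = -0.5901 ≈ -0.59.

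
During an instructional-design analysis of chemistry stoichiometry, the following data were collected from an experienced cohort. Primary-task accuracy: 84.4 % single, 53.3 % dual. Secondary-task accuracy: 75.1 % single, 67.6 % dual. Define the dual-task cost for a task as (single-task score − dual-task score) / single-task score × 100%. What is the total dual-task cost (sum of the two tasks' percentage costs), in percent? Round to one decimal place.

Primary cost = (84.4 − 53.3) / 84.4 × 100% = 36.8483%.
Secondary cost = (75.1 − 67.6) / 75.1 × 100% = 9.9867%.
Total = 36.8483% + 9.9867% = 46.8350% ≈ 46.8%.

46.8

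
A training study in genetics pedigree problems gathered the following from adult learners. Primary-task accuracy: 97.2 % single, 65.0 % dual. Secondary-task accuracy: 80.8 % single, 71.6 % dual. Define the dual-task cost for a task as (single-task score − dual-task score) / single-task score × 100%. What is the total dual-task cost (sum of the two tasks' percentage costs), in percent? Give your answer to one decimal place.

Primary cost = (97.2 − 65.0) / 97.2 × 100% = 33.1276%.
Secondary cost = (80.8 − 71.6) / 80.8 × 100% = 11.3861%.
Total = 33.1276% + 11.3861% = 44.5137% ≈ 44.5%.

44.5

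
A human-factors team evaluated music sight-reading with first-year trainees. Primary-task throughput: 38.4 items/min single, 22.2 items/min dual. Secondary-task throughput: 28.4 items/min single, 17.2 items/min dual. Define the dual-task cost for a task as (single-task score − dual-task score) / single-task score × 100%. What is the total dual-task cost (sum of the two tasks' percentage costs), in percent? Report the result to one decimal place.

Primary cost = (38.4 − 22.2) / 38.4 × 100% = 42.1875%.
Secondary cost = (28.4 − 17.2) / 28.4 × 100% = 39.4366%.
Total = 42.1875% + 39.4366% = 81.6241% ≈ 81.6%.

81.6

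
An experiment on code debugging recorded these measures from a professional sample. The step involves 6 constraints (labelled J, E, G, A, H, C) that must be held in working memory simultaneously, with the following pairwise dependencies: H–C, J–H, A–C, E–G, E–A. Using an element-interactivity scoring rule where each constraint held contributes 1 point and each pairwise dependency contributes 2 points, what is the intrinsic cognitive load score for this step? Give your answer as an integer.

16

Count of constraints held simultaneously: 6.
Count of pairwise dependencies listed: 5.
Element contribution: 6 × 1 = 6.
Interaction contribution: 5 × 2 = 10.
Intrinsic load = 6 + 10 = 16.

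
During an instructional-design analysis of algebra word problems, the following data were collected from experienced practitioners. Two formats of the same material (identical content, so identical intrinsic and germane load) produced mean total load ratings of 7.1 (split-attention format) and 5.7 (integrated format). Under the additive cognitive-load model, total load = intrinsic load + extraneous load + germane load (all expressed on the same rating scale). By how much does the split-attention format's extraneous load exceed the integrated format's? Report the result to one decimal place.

Intrinsic and germane load are equal across formats, so the difference in total load equals the difference in extraneous load.
Extraneous-load difference = 7.1 − 5.7 = 1.4.

1.4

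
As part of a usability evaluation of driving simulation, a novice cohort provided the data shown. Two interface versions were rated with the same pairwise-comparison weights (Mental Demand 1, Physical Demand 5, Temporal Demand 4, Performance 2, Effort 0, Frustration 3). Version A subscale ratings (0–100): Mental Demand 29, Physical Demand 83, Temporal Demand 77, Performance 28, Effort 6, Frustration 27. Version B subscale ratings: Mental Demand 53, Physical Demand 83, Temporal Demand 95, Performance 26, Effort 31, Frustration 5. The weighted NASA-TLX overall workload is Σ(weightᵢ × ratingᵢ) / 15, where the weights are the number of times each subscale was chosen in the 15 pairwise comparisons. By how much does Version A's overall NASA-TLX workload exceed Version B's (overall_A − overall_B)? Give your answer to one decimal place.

Version A weighted sum = 1·29 + 5·83 + 4·77 + 2·28 + 0·6 + 3·27 = 29 + 415 + 308 + 56 + 0 + 81 = 889; overall_A = 889/15 = 59.2667.
Version B weighted sum = 1·53 + 5·83 + 4·95 + 2·26 + 0·31 + 3·5 = 53 + 415 + 380 + 52 + 0 + 15 = 915; overall_B = 915/15 = 61.0000.
Difference = 59.2667 − 61.0000 = -1.7333 ≈ -1.7.

-1.7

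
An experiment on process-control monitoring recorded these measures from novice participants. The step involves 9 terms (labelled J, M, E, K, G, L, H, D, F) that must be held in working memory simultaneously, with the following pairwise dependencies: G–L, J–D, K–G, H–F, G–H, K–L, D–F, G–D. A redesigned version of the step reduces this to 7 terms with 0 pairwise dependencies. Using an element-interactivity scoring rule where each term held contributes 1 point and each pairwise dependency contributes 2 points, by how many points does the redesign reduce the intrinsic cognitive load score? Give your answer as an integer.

Original: 9 × 1 + 8 × 2 = 9 + 16 = 25.
Redesigned: 7 × 1 + 0 × 2 = 7 + 0 = 7.
Reduction = 25 − 7 = 18.

18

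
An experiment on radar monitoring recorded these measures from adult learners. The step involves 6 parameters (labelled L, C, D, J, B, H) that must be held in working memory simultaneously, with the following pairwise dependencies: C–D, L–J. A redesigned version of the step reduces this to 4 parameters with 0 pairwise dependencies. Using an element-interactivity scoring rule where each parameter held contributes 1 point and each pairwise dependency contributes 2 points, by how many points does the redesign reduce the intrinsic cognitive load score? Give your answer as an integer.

6

Original: 6 × 1 + 2 × 2 = 6 + 4 = 10.
Redesigned: 4 × 1 + 0 × 2 = 4 + 0 = 4.
Reduction = 10 − 4 = 6.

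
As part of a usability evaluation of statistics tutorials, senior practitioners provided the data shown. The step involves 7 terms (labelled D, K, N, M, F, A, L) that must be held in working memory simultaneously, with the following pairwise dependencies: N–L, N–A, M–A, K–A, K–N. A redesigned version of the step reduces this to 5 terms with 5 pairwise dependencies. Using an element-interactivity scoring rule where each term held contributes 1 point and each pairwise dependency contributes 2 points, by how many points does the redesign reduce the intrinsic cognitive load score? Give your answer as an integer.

Original: 7 × 1 + 5 × 2 = 7 + 10 = 17.
Redesigned: 5 × 1 + 5 × 2 = 5 + 10 = 15.
Reduction = 17 − 15 = 2.

2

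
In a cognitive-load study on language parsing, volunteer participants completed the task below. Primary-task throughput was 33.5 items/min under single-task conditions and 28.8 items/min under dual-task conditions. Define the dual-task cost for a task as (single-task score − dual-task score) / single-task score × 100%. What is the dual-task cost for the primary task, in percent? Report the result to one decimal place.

Cost = (33.5 − 28.8) / 33.5 × 100%
     = 4.7000 / 33.5 × 100% = 14.0299%.
≈ 14.0%.

14.0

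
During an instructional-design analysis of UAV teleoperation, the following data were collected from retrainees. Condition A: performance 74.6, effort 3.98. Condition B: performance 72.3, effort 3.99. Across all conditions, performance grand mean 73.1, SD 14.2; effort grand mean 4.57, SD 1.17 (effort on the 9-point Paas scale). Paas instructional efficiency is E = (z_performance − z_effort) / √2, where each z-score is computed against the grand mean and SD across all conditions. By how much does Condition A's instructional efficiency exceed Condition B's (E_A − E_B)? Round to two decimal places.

Condition A: z_P = (74.6 − 73.1)/14.2 = 0.1056; z_E = (3.98 − 4.57)/1.17 = -0.5043; E_A = (0.1056 − (-0.5043))/√2 = 0.4313.
Condition B: z_P = (72.3 − 73.1)/14.2 = -0.0563; z_E = (3.99 − 4.57)/1.17 = -0.4957; E_B = (-0.0563 − (-0.4957))/√2 = 0.3107.
E_A − E_B = 0.4313 − 0.3107 = 0.1206 ≈ 0.12.

0.12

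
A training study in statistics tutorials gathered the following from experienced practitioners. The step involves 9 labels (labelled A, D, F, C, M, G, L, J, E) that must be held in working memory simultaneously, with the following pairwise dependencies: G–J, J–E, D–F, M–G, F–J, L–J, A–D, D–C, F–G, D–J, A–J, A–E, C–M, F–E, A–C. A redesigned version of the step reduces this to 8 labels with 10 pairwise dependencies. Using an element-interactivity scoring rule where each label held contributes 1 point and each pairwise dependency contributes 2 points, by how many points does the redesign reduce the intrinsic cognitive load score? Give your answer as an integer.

Original: 9 × 1 + 15 × 2 = 9 + 30 = 39.
Redesigned: 8 × 1 + 10 × 2 = 8 + 20 = 28.
Reduction = 39 − 28 = 11.

11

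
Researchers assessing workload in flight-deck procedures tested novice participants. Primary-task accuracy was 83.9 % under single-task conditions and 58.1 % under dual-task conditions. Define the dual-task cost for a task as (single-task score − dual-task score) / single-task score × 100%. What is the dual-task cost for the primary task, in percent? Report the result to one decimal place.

30.8

Cost = (83.9 − 58.1) / 83.9 × 100%
     = 25.8000 / 83.9 × 100% = 30.7509%.
≈ 30.8%.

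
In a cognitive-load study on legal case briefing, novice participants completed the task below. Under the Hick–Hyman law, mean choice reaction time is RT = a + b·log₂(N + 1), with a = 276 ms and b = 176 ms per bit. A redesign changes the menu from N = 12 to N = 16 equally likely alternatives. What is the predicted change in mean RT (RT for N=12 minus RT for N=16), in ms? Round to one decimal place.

-68.1

RT(12) = 276 + 176·log₂(13) = 276 + 176·3.7004 = 927.2704 ms.
RT(16) = 276 + 176·log₂(17) = 276 + 176·4.0875 = 995.4000 ms.
Difference = 927.2704 − 995.4000 = -68.1296 ≈ -68.1 ms.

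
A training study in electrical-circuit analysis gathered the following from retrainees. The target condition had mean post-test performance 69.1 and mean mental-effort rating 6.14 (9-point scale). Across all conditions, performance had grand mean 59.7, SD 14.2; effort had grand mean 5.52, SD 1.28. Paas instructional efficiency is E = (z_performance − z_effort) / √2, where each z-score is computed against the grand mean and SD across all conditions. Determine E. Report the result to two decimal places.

z_performance = (69.1 − 59.7) / 14.2 = 9.4000 / 14.2 = 0.6620.
z_effort = (6.14 − 5.52) / 1.28 = 0.6200 / 1.28 = 0.4844.
z_P − z_E = 0.6620 − 0.4844 = 0.1776.
E = 0.1776 / √2 = 0.1776 / 1.41421 = 0.1256 ≈ 0.13.

0.13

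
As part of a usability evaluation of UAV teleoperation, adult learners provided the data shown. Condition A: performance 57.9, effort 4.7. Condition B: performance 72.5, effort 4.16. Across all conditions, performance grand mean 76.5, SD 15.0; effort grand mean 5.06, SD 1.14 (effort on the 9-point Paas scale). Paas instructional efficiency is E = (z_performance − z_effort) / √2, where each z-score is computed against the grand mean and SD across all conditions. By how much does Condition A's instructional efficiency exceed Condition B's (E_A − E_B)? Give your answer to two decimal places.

Condition A: z_P = (57.9 − 76.5)/15.0 = -1.2400; z_E = (4.7 − 5.06)/1.14 = -0.3158; E_A = (-1.2400 − (-0.3158))/√2 = -0.6535.
Condition B: z_P = (72.5 − 76.5)/15.0 = -0.2667; z_E = (4.16 − 5.06)/1.14 = -0.7895; E_B = (-0.2667 − (-0.7895))/√2 = 0.3697.
E_A − E_B = -0.6535 − 0.3697 = -1.0232 ≈ -1.02.

-1.02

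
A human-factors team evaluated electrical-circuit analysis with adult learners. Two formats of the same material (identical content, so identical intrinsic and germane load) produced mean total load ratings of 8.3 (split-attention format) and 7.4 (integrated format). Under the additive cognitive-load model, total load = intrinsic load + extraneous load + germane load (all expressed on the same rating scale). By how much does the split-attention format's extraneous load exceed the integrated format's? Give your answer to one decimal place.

0.9

Intrinsic and germane load are equal across formats, so the difference in total load equals the difference in extraneous load.
Extraneous-load difference = 8.3 − 7.4 = 0.9.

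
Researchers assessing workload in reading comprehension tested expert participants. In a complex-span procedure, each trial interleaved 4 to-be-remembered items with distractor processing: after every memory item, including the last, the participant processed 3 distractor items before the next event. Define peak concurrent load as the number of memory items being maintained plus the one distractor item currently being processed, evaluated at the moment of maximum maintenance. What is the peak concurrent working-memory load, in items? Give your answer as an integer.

5

Maintenance is greatest during the distractor(s) after memory item 4: all 4 memory items are being held.
One distractor item is concurrently being processed.
Peak concurrent load = 4 + 1 = 5 items.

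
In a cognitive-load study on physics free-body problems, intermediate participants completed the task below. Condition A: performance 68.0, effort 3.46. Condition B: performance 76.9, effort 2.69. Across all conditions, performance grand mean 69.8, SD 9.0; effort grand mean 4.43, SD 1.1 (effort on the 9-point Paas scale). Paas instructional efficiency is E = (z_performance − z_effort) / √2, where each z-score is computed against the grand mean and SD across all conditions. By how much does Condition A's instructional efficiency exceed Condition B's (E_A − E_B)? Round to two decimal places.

Condition A: z_P = (68.0 − 69.8)/9.0 = -0.2000; z_E = (3.46 − 4.43)/1.1 = -0.8818; E_A = (-0.2000 − (-0.8818))/√2 = 0.4821.
Condition B: z_P = (76.9 − 69.8)/9.0 = 0.7889; z_E = (2.69 − 4.43)/1.1 = -1.5818; E_B = (0.7889 − (-1.5818))/√2 = 1.6763.
E_A − E_B = 0.4821 − 1.6763 = -1.1942 ≈ -1.19.

-1.19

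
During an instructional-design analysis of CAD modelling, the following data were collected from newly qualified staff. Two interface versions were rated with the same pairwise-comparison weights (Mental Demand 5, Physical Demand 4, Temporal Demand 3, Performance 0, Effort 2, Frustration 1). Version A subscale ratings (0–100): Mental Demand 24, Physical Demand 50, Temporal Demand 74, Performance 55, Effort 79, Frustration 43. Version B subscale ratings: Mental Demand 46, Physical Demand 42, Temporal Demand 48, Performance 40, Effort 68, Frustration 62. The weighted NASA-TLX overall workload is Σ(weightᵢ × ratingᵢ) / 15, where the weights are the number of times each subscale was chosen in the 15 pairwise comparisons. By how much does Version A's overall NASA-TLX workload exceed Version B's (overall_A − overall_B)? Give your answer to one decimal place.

Version A weighted sum = 5·24 + 4·50 + 3·74 + 0·55 + 2·79 + 1·43 = 120 + 200 + 222 + 0 + 158 + 43 = 743; overall_A = 743/15 = 49.5333.
Version B weighted sum = 5·46 + 4·42 + 3·48 + 0·40 + 2·68 + 1·62 = 230 + 168 + 144 + 0 + 136 + 62 = 740; overall_B = 740/15 = 49.3333.
Difference = 49.5333 − 49.3333 = 0.2000 ≈ 0.2.

0.2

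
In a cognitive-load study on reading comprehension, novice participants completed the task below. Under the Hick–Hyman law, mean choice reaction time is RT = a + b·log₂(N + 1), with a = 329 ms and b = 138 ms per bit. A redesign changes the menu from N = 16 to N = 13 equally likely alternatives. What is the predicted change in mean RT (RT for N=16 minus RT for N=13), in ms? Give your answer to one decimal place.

38.7

RT(16) = 329 + 138·log₂(17) = 329 + 138·4.0875 = 893.0750 ms.
RT(13) = 329 + 138·log₂(14) = 329 + 138·3.8074 = 854.4212 ms.
Difference = 893.0750 − 854.4212 = 38.6538 ≈ 38.7 ms.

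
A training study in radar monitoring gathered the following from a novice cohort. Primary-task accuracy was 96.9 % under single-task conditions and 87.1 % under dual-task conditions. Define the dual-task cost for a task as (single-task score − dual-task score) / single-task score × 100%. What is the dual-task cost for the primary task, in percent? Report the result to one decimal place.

10.1

Cost = (96.9 − 87.1) / 96.9 × 100%
     = 9.8000 / 96.9 × 100% = 10.1135%.
≈ 10.1%.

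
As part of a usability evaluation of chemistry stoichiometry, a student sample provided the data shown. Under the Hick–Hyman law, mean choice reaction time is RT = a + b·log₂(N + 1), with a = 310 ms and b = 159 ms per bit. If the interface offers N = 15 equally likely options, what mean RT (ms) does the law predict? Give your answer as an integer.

946

log₂(15 + 1) = log₂(16) = 4.0000.
RT = 310 + 159 × 4.0000 = 310 + 636.0000 = 946.0000 ms.
≈ 946 ms.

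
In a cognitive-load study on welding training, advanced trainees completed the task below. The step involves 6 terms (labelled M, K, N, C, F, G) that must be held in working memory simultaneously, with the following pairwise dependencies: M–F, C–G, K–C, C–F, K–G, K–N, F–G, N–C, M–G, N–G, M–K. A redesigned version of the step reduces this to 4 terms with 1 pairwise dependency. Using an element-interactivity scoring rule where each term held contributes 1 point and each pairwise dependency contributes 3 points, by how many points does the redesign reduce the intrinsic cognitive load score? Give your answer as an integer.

Original: 6 × 1 + 11 × 3 = 6 + 33 = 39.
Redesigned: 4 × 1 + 1 × 3 = 4 + 3 = 7.
Reduction = 39 − 7 = 32.

32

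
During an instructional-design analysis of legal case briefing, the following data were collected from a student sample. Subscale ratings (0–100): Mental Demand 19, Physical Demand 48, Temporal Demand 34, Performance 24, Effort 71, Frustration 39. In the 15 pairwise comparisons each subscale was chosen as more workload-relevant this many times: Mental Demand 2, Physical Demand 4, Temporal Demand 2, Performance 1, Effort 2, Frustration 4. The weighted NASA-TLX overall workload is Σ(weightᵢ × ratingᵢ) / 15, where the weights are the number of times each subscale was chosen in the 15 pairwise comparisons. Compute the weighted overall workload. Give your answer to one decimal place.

The tallies are the weights (they sum to 15).
Weighted sum = 2·19 + 4·48 + 2·34 + 1·24 + 2·71 + 4·39
            = 38 + 192 + 68 + 24 + 142 + 156 = 620.
Overall workload = 620 / 15 = 41.3333 ≈ 41.3.

41.3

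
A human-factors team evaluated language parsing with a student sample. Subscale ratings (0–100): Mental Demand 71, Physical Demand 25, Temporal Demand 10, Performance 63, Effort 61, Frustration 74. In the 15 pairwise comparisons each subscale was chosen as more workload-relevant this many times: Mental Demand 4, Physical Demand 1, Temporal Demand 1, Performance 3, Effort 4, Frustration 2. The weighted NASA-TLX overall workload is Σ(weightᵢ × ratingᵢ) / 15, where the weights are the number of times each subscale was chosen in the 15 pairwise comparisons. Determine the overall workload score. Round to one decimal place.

The tallies are the weights (they sum to 15).
Weighted sum = 4·71 + 1·25 + 1·10 + 3·63 + 4·61 + 2·74
            = 284 + 25 + 10 + 189 + 244 + 148 = 900.
Overall workload = 900 / 15 = 60.0000 ≈ 60.0.

60.0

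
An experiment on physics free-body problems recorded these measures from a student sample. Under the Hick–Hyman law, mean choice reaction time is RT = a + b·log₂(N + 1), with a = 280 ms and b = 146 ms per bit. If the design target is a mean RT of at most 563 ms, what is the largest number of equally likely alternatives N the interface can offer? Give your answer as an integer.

2

Set 280 + 146·log₂(N + 1) ≤ 563.
log₂(N + 1) ≤ (563 − 280) / 146 = 1.9384.
N + 1 ≤ 2^1.9384 = 3.8328.
N ≤ 2.8328, so the largest integer N is 2.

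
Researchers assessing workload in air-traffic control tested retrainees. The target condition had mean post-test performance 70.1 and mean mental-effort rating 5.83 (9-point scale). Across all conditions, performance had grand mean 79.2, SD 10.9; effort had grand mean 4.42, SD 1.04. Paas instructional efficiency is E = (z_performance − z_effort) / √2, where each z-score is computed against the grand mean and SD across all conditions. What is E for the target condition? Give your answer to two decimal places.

-1.55

z_performance = (70.1 − 79.2) / 10.9 = -9.1000 / 10.9 = -0.8349.
z_effort = (5.83 − 4.42) / 1.04 = 1.4100 / 1.04 = 1.3558.
z_P − z_E = -0.8349 − 1.3558 = -2.1907.
E = -2.1907 / √2 = -2.1907 / 1.41421 = -1.5491 ≈ -1.55.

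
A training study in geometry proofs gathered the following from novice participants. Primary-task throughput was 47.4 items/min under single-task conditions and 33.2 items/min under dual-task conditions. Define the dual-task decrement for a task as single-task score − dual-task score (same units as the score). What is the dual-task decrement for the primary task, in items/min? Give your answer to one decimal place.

14.2

Decrement = 47.4 − 33.2 = 14.2000 items/min ≈ 14.2 items/min.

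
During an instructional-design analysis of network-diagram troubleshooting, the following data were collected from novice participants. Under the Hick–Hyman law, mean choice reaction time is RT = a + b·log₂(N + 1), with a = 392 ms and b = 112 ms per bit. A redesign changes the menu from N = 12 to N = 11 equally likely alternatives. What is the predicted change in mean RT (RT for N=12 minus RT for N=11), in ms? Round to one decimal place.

12.9

RT(12) = 392 + 112·log₂(13) = 392 + 112·3.7004 = 806.4448 ms.
RT(11) = 392 + 112·log₂(12) = 392 + 112·3.5850 = 793.5200 ms.
Difference = 806.4448 − 793.5200 = 12.9248 ≈ 12.9 ms.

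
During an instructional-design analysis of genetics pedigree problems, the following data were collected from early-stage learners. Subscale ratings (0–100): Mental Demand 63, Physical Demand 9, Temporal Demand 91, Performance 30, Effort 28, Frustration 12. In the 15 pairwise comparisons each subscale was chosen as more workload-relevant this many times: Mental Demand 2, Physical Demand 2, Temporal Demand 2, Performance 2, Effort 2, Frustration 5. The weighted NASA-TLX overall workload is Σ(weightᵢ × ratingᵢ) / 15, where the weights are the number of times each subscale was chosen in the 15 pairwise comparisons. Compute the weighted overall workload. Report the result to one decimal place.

33.5

The tallies are the weights (they sum to 15).
Weighted sum = 2·63 + 2·9 + 2·91 + 2·30 + 2·28 + 5·12
            = 126 + 18 + 182 + 60 + 56 + 60 = 502.
Overall workload = 502 / 15 = 33.4667 ≈ 33.5.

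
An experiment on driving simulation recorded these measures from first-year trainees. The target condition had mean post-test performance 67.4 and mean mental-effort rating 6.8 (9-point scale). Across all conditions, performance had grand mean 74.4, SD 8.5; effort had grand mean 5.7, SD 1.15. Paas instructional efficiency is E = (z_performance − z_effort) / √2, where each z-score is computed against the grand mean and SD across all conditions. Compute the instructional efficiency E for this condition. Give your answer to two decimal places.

z_performance = (67.4 − 74.4) / 8.5 = -7.0000 / 8.5 = -0.8235.
z_effort = (6.8 − 5.7) / 1.15 = 1.1000 / 1.15 = 0.9565.
z_P − z_E = -0.8235 − 0.9565 = -1.7800.
E = -1.7800 / √2 = -1.7800 / 1.41421 = -1.2587 ≈ -1.26.

-1.26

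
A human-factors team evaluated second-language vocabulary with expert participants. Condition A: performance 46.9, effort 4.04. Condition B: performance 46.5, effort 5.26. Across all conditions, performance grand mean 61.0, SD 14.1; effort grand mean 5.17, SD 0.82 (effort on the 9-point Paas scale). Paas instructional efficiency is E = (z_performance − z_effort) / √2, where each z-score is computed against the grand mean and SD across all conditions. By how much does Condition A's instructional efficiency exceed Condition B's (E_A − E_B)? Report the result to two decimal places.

1.07

Condition A: z_P = (46.9 − 61.0)/14.1 = -1.0000; z_E = (4.04 − 5.17)/0.82 = -1.3780; E_A = (-1.0000 − (-1.3780))/√2 = 0.2673.
Condition B: z_P = (46.5 − 61.0)/14.1 = -1.0284; z_E = (5.26 − 5.17)/0.82 = 0.1098; E_B = (-1.0284 − 0.1098)/√2 = -0.8048.
E_A − E_B = 0.2673 − (-0.8048) = 1.0721 ≈ 1.07.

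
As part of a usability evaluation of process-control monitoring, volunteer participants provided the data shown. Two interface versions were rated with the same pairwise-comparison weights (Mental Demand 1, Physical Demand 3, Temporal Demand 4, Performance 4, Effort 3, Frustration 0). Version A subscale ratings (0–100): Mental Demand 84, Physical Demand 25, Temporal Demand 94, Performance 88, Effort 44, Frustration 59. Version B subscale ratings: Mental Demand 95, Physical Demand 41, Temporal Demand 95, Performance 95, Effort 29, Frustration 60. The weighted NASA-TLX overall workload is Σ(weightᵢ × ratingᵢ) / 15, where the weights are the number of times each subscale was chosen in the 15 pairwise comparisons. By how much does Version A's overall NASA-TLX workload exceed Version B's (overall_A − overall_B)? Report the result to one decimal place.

-3.1

Version A weighted sum = 1·84 + 3·25 + 4·94 + 4·88 + 3·44 + 0·59 = 84 + 75 + 376 + 352 + 132 + 0 = 1019; overall_A = 1019/15 = 67.9333.
Version B weighted sum = 1·95 + 3·41 + 4·95 + 4·95 + 3·29 + 0·60 = 95 + 123 + 380 + 380 + 87 + 0 = 1065; overall_B = 1065/15 = 71.0000.
Difference = 67.9333 − 71.0000 = -3.0667 ≈ -3.1.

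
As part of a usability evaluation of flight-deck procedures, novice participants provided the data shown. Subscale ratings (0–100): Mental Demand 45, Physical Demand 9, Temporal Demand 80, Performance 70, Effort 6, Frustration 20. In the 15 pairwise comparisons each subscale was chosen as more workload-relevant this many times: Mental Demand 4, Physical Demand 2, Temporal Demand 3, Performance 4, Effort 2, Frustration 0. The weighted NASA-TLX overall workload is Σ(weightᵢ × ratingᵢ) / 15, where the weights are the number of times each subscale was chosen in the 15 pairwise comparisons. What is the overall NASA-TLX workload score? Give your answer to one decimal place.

The tallies are the weights (they sum to 15).
Weighted sum = 4·45 + 2·9 + 3·80 + 4·70 + 2·6 + 0·20
            = 180 + 18 + 240 + 280 + 12 + 0 = 730.
Overall workload = 730 / 15 = 48.6667 ≈ 48.7.

48.7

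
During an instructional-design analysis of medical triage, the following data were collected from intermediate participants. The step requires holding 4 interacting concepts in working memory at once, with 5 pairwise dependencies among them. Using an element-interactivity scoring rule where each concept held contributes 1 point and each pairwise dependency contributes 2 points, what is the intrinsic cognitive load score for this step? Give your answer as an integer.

14

Element contribution: 4 × 1 = 4.
Interaction contribution: 5 × 2 = 10.
Intrinsic load = 4 + 10 = 14.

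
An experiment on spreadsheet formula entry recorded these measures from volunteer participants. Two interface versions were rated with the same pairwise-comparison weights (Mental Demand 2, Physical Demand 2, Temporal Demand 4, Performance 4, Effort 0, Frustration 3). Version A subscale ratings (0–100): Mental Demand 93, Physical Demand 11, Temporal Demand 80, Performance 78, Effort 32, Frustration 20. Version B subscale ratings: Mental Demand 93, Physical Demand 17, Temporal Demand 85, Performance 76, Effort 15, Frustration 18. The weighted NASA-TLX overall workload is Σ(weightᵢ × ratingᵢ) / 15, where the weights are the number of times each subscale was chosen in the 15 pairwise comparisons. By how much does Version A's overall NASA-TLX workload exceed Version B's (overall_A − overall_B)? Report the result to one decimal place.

Version A weighted sum = 2·93 + 2·11 + 4·80 + 4·78 + 0·32 + 3·20 = 186 + 22 + 320 + 312 + 0 + 60 = 900; overall_A = 900/15 = 60.0000.
Version B weighted sum = 2·93 + 2·17 + 4·85 + 4·76 + 0·15 + 3·18 = 186 + 34 + 340 + 304 + 0 + 54 = 918; overall_B = 918/15 = 61.2000.
Difference = 60.0000 − 61.2000 = -1.2000 ≈ -1.2.

-1.2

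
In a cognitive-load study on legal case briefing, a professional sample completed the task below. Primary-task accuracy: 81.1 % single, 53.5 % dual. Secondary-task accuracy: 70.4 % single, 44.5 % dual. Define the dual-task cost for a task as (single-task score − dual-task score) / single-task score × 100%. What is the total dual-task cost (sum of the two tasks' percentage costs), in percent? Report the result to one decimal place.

70.8

Primary cost = (81.1 − 53.5) / 81.1 × 100% = 34.0321%.
Secondary cost = (70.4 − 44.5) / 70.4 × 100% = 36.7898%.
Total = 34.0321% + 36.7898% = 70.8219% ≈ 70.8%.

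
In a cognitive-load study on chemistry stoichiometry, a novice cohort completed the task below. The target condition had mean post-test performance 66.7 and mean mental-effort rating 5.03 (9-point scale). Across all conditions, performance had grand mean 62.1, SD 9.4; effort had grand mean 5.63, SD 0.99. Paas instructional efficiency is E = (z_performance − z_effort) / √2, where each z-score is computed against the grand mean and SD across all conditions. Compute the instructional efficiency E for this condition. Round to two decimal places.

z_performance = (66.7 − 62.1) / 9.4 = 4.6000 / 9.4 = 0.4894.
z_effort = (5.03 − 5.63) / 0.99 = -0.6000 / 0.99 = -0.6061.
z_P − z_E = 0.4894 − (-0.6061) = 1.0955.
E = 1.0955 / √2 = 1.0955 / 1.41421 = 0.7746 ≈ 0.77.

0.77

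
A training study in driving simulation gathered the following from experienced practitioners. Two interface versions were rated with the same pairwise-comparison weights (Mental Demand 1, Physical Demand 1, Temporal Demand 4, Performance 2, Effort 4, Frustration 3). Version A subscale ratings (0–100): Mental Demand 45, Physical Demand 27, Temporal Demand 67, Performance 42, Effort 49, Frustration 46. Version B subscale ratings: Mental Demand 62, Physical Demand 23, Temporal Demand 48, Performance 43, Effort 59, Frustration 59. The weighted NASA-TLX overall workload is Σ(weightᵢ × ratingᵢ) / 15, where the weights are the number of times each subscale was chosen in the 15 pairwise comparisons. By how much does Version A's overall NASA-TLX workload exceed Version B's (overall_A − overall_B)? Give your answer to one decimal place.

-1.2

Version A weighted sum = 1·45 + 1·27 + 4·67 + 2·42 + 4·49 + 3·46 = 45 + 27 + 268 + 84 + 196 + 138 = 758; overall_A = 758/15 = 50.5333.
Version B weighted sum = 1·62 + 1·23 + 4·48 + 2·43 + 4·59 + 3·59 = 62 + 23 + 192 + 86 + 236 + 177 = 776; overall_B = 776/15 = 51.7333.
Difference = 50.5333 − 51.7333 = -1.2000 ≈ -1.2.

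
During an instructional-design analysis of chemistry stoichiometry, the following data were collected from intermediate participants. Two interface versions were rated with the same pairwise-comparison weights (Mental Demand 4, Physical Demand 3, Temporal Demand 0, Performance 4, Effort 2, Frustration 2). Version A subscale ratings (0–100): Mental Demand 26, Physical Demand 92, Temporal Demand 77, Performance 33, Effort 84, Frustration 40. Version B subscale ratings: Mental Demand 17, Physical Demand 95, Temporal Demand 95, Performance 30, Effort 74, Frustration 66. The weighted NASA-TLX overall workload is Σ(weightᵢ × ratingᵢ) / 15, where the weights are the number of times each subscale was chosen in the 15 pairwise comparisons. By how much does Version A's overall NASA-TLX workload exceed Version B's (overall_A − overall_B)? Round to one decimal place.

0.5

Version A weighted sum = 4·26 + 3·92 + 0·77 + 4·33 + 2·84 + 2·40 = 104 + 276 + 0 + 132 + 168 + 80 = 760; overall_A = 760/15 = 50.6667.
Version B weighted sum = 4·17 + 3·95 + 0·95 + 4·30 + 2·74 + 2·66 = 68 + 285 + 0 + 120 + 148 + 132 = 753; overall_B = 753/15 = 50.2000.
Difference = 50.6667 − 50.2000 = 0.4667 ≈ 0.5.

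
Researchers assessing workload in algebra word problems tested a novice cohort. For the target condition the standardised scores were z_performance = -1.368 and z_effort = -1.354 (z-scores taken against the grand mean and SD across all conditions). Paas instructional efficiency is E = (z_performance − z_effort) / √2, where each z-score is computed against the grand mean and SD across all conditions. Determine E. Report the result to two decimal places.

-0.01

z_P − z_E = -1.368 − (-1.354) = -0.0140.
E = -0.0140 / √2 = -0.0140 / 1.41421 = -0.0099 ≈ -0.01.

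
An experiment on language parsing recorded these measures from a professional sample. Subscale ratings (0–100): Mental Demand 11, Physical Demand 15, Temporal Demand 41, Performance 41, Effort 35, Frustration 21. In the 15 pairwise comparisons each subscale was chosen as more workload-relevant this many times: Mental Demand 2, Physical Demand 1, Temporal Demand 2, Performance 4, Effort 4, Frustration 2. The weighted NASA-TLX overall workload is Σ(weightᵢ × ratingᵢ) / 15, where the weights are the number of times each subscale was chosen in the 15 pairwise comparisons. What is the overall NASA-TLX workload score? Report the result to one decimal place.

The tallies are the weights (they sum to 15).
Weighted sum = 2·11 + 1·15 + 2·41 + 4·41 + 4·35 + 2·21
            = 22 + 15 + 82 + 164 + 140 + 42 = 465.
Overall workload = 465 / 15 = 31.0000 ≈ 31.0.

31.0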